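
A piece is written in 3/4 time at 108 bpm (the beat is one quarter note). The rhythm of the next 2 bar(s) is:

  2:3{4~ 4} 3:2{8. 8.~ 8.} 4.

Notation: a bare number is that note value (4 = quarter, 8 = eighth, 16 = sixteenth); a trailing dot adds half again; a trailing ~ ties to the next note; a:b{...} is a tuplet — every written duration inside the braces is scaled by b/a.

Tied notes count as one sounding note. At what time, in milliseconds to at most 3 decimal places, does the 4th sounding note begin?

note 4 onset = 9/2b = 2500.0ms

1. 0.0ms @ 0 + 1666.667ms (3)
2. 1666.667ms @ 3 + 277.778ms (1/2)
3. 1944.444ms @ 7/2 + 555.556ms (1)
4. 2500.0ms @ 9/2 + 833.333ms (3/2)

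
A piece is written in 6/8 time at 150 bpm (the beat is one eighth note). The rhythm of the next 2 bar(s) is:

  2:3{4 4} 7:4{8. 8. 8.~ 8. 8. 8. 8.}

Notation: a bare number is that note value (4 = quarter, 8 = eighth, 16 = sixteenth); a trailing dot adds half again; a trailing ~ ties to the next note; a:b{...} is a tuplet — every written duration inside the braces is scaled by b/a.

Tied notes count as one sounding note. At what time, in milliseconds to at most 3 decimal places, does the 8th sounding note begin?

note 8 onset = 78/7b = 4457.143ms

1. 0.0ms @ 0 + 1200.0ms (3)
2. 1200.0ms @ 3 + 1200.0ms (3)
3. 2400.0ms @ 6 + 342.857ms (6/7)
4. 2742.857ms @ 48/7 + 342.857ms (6/7)
5. 3085.714ms @ 54/7 + 685.714ms (12/7)
6. 3771.429ms @ 66/7 + 342.857ms (6/7)
7. 4114.286ms @ 72/7 + 342.857ms (6/7)
8. 4457.143ms @ 78/7 + 342.857ms (6/7)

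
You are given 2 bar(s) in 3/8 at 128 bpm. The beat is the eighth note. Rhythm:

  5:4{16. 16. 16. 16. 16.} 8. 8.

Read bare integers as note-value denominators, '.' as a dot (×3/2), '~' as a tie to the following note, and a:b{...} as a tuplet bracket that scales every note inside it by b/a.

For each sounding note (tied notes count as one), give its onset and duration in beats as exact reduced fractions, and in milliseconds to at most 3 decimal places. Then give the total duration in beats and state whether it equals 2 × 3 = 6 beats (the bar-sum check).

1) 0.0ms=0b +281.25ms=3/5b
2) 281.25ms=3/5b +281.25ms=3/5b
3) 562.5ms=6/5b +281.25ms=3/5b
4) 843.75ms=9/5b +281.25ms=3/5b
5) 1125.0ms=12/5b +281.25ms=3/5b
6) 1406.25ms=3b +703.125ms=3/2b
7) 2109.375ms=9/2b +703.125ms=3/2b
Σ=6b of 6 (128bpm 3/8) — PASS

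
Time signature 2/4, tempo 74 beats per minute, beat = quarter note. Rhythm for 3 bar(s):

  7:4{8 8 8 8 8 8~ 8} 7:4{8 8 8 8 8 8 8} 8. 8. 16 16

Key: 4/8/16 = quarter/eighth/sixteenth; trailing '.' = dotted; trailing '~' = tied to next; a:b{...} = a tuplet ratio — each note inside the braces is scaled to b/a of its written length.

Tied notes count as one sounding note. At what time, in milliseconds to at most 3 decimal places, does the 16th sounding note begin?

note 16 onset = 11/2b = 4459.459ms

1. 0.0ms @ 0 + 231.66ms (2/7)
2. 231.66ms @ 2/7 + 231.66ms (2/7)
3. 463.32ms @ 4/7 + 231.66ms (2/7)
4. 694.981ms @ 6/7 + 231.66ms (2/7)
5. 926.641ms @ 8/7 + 231.66ms (2/7)
6. 1158.301ms @ 10/7 + 463.32ms (4/7)
7. 1621.622ms @ 2 + 231.66ms (2/7)
8. 1853.282ms @ 16/7 + 231.66ms (2/7)
9. 2084.942ms @ 18/7 + 231.66ms (2/7)
10. 2316.602ms @ 20/7 + 231.66ms (2/7)
11. 2548.263ms @ 22/7 + 231.66ms (2/7)
12. 2779.923ms @ 24/7 + 231.66ms (2/7)
13. 3011.583ms @ 26/7 + 231.66ms (2/7)
14. 3243.243ms @ 4 + 608.108ms (3/4)
15. 3851.351ms @ 19/4 + 608.108ms (3/4)
16. 4459.459ms @ 11/2 + 202.703ms (1/4)
17. 4662.162ms @ 23/4 + 202.703ms (1/4)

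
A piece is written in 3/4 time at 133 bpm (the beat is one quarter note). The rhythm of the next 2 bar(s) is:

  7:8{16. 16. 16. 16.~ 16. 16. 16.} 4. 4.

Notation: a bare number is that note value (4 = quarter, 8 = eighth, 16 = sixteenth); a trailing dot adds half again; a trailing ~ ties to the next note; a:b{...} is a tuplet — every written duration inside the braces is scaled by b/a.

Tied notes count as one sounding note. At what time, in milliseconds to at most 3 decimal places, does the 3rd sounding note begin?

1. 0.0ms @ 0 + 193.34ms (3/7)
2. 193.34ms @ 3/7 + 193.34ms (3/7)
3. 386.681ms @ 6/7 + 193.34ms (3/7)
4. 580.021ms @ 9/7 + 386.681ms (6/7)
5. 966.702ms @ 15/7 + 193.34ms (3/7)
6. 1160.043ms @ 18/7 + 193.34ms (3/7)
7. 1353.383ms @ 3 + 676.692ms (3/2)
8. 2030.075ms @ 9/2 + 676.692ms (3/2)

note 3 onset = 6/7b = 386.681ms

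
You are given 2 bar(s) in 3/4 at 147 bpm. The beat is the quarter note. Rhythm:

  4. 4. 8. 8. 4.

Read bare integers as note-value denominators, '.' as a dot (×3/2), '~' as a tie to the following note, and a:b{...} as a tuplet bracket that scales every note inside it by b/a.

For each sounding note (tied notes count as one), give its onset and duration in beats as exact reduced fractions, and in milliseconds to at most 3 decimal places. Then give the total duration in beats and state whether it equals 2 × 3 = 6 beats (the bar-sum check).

1) 0.0ms=0b +612.245ms=3/2b
2) 612.245ms=3/2b +612.245ms=3/2b
3) 1224.49ms=3b +306.122ms=3/4b
4) 1530.612ms=15/4b +306.122ms=3/4b
5) 1836.735ms=9/2b +612.245ms=3/2b
Σ=6b of 6 (147bpm 3/4) — PASS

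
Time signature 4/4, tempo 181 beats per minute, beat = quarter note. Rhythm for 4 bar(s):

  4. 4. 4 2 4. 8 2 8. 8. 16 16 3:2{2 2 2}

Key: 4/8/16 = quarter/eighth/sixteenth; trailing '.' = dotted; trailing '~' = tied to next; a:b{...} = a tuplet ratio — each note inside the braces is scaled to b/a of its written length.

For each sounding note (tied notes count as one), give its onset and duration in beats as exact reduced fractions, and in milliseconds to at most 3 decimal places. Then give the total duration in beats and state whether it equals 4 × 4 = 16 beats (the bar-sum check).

1) 0.0ms=0b +497.238ms=3/2b
2) 497.238ms=3/2b +497.238ms=3/2b
3) 994.475ms=3b +331.492ms=1b
4) 1325.967ms=4b +662.983ms=2b
5) 1988.95ms=6b +497.238ms=3/2b
6) 2486.188ms=15/2b +165.746ms=1/2b
7) 2651.934ms=8b +662.983ms=2b
8) 3314.917ms=10b +248.619ms=3/4b
9) 3563.536ms=43/4b +248.619ms=3/4b
10) 3812.155ms=23/2b +82.873ms=1/4b
11) 3895.028ms=47/4b +82.873ms=1/4b
12) 3977.901ms=12b +441.989ms=4/3b
13) 4419.89ms=40/3b +441.989ms=4/3b
14) 4861.878ms=44/3b +441.989ms=4/3b
Σ=16b of 16 (181bpm 4/4) — PASS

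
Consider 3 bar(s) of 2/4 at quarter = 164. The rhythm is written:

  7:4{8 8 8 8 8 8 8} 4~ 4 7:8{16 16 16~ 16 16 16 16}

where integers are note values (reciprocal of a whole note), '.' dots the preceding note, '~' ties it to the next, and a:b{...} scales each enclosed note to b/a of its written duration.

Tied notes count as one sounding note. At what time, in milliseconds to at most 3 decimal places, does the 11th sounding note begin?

1. 0.0ms @ 0 + 104.53ms (2/7)
2. 104.53ms @ 2/7 + 104.53ms (2/7)
3. 209.059ms @ 4/7 + 104.53ms (2/7)
4. 313.589ms @ 6/7 + 104.53ms (2/7)
5. 418.118ms @ 8/7 + 104.53ms (2/7)
6. 522.648ms @ 10/7 + 104.53ms (2/7)
7. 627.178ms @ 12/7 + 104.53ms (2/7)
8. 731.707ms @ 2 + 731.707ms (2)
9. 1463.415ms @ 4 + 104.53ms (2/7)
10. 1567.944ms @ 30/7 + 104.53ms (2/7)
11. 1672.474ms @ 32/7 + 209.059ms (4/7)
12. 1881.533ms @ 36/7 + 104.53ms (2/7)
13. 1986.063ms @ 38/7 + 104.53ms (2/7)
14. 2090.592ms @ 40/7 + 104.53ms (2/7)

note 11 onset = 32/7b = 1672.474ms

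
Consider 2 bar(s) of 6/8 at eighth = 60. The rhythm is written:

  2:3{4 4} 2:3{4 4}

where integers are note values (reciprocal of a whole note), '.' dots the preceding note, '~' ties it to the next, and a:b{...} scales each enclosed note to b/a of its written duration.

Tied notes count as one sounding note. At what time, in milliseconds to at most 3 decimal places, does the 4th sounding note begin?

note 4 onset = 9b = 9000.0ms

1. 0.0ms @ 0 + 3000.0ms (3)
2. 3000.0ms @ 3 + 3000.0ms (3)
3. 6000.0ms @ 6 + 3000.0ms (3)
4. 9000.0ms @ 9 + 3000.0ms (3)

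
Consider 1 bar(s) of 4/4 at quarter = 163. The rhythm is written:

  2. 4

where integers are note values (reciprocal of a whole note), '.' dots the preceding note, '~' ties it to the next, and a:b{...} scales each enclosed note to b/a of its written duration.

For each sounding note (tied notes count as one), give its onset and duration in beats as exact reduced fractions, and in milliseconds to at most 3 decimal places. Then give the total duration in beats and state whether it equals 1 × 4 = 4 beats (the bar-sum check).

1) 0.0ms=0b +1104.294ms=3b
2) 1104.294ms=3b +368.098ms=1b
Σ=4b of 4 (163bpm 4/4) — PASS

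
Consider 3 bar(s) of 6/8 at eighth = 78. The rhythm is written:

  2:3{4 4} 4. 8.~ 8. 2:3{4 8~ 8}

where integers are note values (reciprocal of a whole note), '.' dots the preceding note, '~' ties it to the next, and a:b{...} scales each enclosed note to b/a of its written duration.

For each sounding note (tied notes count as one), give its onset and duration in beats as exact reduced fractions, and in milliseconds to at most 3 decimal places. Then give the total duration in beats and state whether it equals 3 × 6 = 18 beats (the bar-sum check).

1) 0.0ms=0b +2307.692ms=3b
2) 2307.692ms=3b +2307.692ms=3b
3) 4615.385ms=6b +2307.692ms=3b
4) 6923.077ms=9b +2307.692ms=3b
5) 9230.769ms=12b +2307.692ms=3b
6) 11538.462ms=15b +2307.692ms=3b
Σ=18b of 18 (78bpm 6/8) — PASS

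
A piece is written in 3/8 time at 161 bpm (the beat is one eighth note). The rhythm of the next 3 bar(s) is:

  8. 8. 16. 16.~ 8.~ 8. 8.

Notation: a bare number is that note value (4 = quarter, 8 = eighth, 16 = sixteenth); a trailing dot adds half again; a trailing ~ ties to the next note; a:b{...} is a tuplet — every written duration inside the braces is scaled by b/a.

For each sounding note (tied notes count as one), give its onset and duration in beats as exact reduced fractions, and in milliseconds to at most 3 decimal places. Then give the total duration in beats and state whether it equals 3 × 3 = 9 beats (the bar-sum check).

1) 0.0ms=0b +559.006ms=3/2b
2) 559.006ms=3/2b +559.006ms=3/2b
3) 1118.012ms=3b +279.503ms=3/4b
4) 1397.516ms=15/4b +1397.516ms=15/4b
5) 2795.031ms=15/2b +559.006ms=3/2b
Σ=9b of 9 (161bpm 3/8) — PASS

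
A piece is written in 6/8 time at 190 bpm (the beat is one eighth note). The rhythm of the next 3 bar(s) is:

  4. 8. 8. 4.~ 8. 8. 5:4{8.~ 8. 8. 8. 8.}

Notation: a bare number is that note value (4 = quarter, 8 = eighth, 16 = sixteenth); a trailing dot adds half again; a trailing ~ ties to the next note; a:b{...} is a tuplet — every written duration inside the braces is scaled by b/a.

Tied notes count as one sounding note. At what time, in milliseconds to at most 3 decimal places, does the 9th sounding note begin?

1. 0.0ms @ 0 + 947.368ms (3)
2. 947.368ms @ 3 + 473.684ms (3/2)
3. 1421.053ms @ 9/2 + 473.684ms (3/2)
4. 1894.737ms @ 6 + 1421.053ms (9/2)
5. 3315.789ms @ 21/2 + 473.684ms (3/2)
6. 3789.474ms @ 12 + 757.895ms (12/5)
7. 4547.368ms @ 72/5 + 378.947ms (6/5)
8. 4926.316ms @ 78/5 + 378.947ms (6/5)
9. 5305.263ms @ 84/5 + 378.947ms (6/5)

note 9 onset = 84/5b = 5305.263ms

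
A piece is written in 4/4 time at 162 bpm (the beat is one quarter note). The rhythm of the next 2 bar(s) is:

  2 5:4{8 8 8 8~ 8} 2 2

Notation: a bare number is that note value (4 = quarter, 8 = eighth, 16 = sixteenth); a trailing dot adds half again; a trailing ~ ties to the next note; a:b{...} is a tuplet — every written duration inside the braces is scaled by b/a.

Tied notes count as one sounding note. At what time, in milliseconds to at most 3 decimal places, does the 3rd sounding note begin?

1. 0.0ms @ 0 + 740.741ms (2)
2. 740.741ms @ 2 + 148.148ms (2/5)
3. 888.889ms @ 12/5 + 148.148ms (2/5)
4. 1037.037ms @ 14/5 + 148.148ms (2/5)
5. 1185.185ms @ 16/5 + 296.296ms (4/5)
6. 1481.481ms @ 4 + 740.741ms (2)
7. 2222.222ms @ 6 + 740.741ms (2)

note 3 onset = 12/5b = 888.889ms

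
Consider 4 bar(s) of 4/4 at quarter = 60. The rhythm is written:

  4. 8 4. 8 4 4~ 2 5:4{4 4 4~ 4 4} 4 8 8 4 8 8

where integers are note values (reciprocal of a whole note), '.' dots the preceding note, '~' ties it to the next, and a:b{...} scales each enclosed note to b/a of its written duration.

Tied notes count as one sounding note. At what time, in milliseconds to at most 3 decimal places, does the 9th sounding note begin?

note 9 onset = 48/5b = 9600.0ms

1. 0.0ms @ 0 + 1500.0ms (3/2)
2. 1500.0ms @ 3/2 + 500.0ms (1/2)
3. 2000.0ms @ 2 + 1500.0ms (3/2)
4. 3500.0ms @ 7/2 + 500.0ms (1/2)
5. 4000.0ms @ 4 + 1000.0ms (1)
6. 5000.0ms @ 5 + 3000.0ms (3)
7. 8000.0ms @ 8 + 800.0ms (4/5)
8. 8800.0ms @ 44/5 + 800.0ms (4/5)
9. 9600.0ms @ 48/5 + 1600.0ms (8/5)
10. 11200.0ms @ 56/5 + 800.0ms (4/5)
11. 12000.0ms @ 12 + 1000.0ms (1)
12. 13000.0ms @ 13 + 500.0ms (1/2)
13. 13500.0ms @ 27/2 + 500.0ms (1/2)
14. 14000.0ms @ 14 + 1000.0ms (1)
15. 15000.0ms @ 15 + 500.0ms (1/2)
16. 15500.0ms @ 31/2 + 500.0ms (1/2)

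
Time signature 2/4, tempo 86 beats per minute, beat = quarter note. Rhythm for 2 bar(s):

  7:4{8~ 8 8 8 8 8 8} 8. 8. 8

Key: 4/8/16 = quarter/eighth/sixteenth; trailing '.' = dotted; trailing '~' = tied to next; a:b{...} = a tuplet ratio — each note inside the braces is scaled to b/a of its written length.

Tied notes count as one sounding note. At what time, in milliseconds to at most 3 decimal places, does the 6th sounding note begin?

note 6 onset = 12/7b = 1196.013ms

1. 0.0ms @ 0 + 398.671ms (4/7)
2. 398.671ms @ 4/7 + 199.336ms (2/7)
3. 598.007ms @ 6/7 + 199.336ms (2/7)
4. 797.342ms @ 8/7 + 199.336ms (2/7)
5. 996.678ms @ 10/7 + 199.336ms (2/7)
6. 1196.013ms @ 12/7 + 199.336ms (2/7)
7. 1395.349ms @ 2 + 523.256ms (3/4)
8. 1918.605ms @ 11/4 + 523.256ms (3/4)
9. 2441.86ms @ 7/2 + 348.837ms (1/2)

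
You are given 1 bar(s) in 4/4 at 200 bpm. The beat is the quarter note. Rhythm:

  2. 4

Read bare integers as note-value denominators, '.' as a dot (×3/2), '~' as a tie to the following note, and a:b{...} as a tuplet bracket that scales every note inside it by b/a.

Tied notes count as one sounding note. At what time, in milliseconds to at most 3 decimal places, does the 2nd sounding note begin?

note 2 onset = 3b = 900.0ms

1. 0.0ms @ 0 + 900.0ms (3)
2. 900.0ms @ 3 + 300.0ms (1)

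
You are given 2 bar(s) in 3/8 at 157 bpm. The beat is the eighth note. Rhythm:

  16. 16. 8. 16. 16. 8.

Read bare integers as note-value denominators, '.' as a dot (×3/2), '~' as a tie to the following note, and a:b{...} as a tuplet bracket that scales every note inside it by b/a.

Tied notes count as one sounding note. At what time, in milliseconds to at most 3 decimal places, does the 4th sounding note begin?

1. 0.0ms @ 0 + 286.624ms (3/4)
2. 286.624ms @ 3/4 + 286.624ms (3/4)
3. 573.248ms @ 3/2 + 573.248ms (3/2)
4. 1146.497ms @ 3 + 286.624ms (3/4)
5. 1433.121ms @ 15/4 + 286.624ms (3/4)
6. 1719.745ms @ 9/2 + 573.248ms (3/2)

note 4 onset = 3b = 1146.497ms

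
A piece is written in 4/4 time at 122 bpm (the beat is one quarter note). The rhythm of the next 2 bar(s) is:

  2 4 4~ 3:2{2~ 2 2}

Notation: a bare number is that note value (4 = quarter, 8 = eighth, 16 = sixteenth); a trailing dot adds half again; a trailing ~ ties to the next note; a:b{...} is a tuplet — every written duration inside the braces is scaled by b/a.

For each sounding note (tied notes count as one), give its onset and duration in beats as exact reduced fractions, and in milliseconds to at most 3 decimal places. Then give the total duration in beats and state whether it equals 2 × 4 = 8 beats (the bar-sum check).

1) 0.0ms=0b +983.607ms=2b
2) 983.607ms=2b +491.803ms=1b
3) 1475.41ms=3b +1803.279ms=11/3b
4) 3278.689ms=20/3b +655.738ms=4/3b
Σ=8b of 8 (122bpm 4/4) — PASS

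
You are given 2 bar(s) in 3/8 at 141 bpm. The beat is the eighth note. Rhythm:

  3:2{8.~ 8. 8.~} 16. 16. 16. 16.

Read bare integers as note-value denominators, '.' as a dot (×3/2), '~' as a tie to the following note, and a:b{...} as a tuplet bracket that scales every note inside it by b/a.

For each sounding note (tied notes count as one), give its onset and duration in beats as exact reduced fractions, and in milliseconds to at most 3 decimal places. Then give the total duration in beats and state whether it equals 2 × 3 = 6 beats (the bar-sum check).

1) 0.0ms=0b +851.064ms=2b
2) 851.064ms=2b +744.681ms=7/4b
3) 1595.745ms=15/4b +319.149ms=3/4b
4) 1914.894ms=9/2b +319.149ms=3/4b
5) 2234.043ms=21/4b +319.149ms=3/4b
Σ=6b of 6 (141bpm 3/8) — PASS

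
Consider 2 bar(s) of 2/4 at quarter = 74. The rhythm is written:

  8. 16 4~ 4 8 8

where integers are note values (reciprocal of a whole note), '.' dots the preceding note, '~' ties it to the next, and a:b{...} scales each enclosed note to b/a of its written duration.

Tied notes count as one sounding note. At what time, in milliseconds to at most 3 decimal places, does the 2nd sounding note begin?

1. 0.0ms @ 0 + 608.108ms (3/4)
2. 608.108ms @ 3/4 + 202.703ms (1/4)
3. 810.811ms @ 1 + 1621.622ms (2)
4. 2432.432ms @ 3 + 405.405ms (1/2)
5. 2837.838ms @ 7/2 + 405.405ms (1/2)

note 2 onset = 3/4b = 608.108ms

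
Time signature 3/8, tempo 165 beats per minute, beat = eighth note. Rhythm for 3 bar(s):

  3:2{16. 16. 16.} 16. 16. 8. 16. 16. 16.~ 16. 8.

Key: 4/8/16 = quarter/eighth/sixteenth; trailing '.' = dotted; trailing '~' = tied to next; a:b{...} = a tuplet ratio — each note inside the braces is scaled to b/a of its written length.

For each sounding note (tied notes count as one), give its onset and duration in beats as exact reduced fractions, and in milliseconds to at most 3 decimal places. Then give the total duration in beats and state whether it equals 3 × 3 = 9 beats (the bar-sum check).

1) 0.0ms=0b +181.818ms=1/2b
2) 181.818ms=1/2b +181.818ms=1/2b
3) 363.636ms=1b +181.818ms=1/2b
4) 545.455ms=3/2b +272.727ms=3/4b
5) 818.182ms=9/4b +272.727ms=3/4b
6) 1090.909ms=3b +545.455ms=3/2b
7) 1636.364ms=9/2b +272.727ms=3/4b
8) 1909.091ms=21/4b +272.727ms=3/4b
9) 2181.818ms=6b +545.455ms=3/2b
10) 2727.273ms=15/2b +545.455ms=3/2b
Σ=9b of 9 (165bpm 3/8) — PASS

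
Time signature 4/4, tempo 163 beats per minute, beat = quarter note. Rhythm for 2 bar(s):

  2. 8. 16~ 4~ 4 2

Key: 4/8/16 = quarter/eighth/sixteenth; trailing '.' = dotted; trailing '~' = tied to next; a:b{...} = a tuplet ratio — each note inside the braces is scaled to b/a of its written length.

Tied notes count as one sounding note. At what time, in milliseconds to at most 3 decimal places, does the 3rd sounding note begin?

1. 0.0ms @ 0 + 1104.294ms (3)
2. 1104.294ms @ 3 + 276.074ms (3/4)
3. 1380.368ms @ 15/4 + 828.221ms (9/4)
4. 2208.589ms @ 6 + 736.196ms (2)

note 3 onset = 15/4b = 1380.368ms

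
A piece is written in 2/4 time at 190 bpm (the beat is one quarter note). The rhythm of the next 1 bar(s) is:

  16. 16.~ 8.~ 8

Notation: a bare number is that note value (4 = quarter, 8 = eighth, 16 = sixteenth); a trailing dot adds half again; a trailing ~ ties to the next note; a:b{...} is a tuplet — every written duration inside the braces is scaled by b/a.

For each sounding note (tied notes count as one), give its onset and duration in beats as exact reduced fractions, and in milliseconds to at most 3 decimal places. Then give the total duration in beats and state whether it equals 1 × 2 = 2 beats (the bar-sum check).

1) 0.0ms=0b +118.421ms=3/8b
2) 118.421ms=3/8b +513.158ms=13/8b
Σ=2b of 2 (190bpm 2/4) — PASS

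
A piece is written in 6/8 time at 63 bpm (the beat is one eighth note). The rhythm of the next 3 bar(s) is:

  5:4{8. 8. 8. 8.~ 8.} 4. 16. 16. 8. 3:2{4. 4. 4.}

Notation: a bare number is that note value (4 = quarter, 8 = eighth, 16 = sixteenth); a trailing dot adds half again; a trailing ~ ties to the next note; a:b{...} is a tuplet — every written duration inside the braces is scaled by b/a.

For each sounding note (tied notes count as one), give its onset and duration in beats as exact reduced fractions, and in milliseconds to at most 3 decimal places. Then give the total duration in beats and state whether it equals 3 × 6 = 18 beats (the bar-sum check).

1) 0.0ms=0b +1142.857ms=6/5b
2) 1142.857ms=6/5b +1142.857ms=6/5b
3) 2285.714ms=12/5b +1142.857ms=6/5b
4) 3428.571ms=18/5b +2285.714ms=12/5b
5) 5714.286ms=6b +2857.143ms=3b
6) 8571.429ms=9b +714.286ms=3/4b
7) 9285.714ms=39/4b +714.286ms=3/4b
8) 10000.0ms=21/2b +1428.571ms=3/2b
9) 11428.571ms=12b +1904.762ms=2b
10) 13333.333ms=14b +1904.762ms=2b
11) 15238.095ms=16b +1904.762ms=2b
Σ=18b of 18 (63bpm 6/8) — PASS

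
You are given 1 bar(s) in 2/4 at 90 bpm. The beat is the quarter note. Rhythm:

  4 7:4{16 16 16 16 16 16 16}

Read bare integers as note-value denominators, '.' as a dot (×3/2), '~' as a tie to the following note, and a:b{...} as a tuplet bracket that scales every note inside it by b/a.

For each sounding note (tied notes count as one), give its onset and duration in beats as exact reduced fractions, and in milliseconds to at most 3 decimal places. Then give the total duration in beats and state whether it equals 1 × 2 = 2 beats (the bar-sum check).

1) 0.0ms=0b +666.667ms=1b
2) 666.667ms=1b +95.238ms=1/7b
3) 761.905ms=8/7b +95.238ms=1/7b
4) 857.143ms=9/7b +95.238ms=1/7b
5) 952.381ms=10/7b +95.238ms=1/7b
6) 1047.619ms=11/7b +95.238ms=1/7b
7) 1142.857ms=12/7b +95.238ms=1/7b
8) 1238.095ms=13/7b +95.238ms=1/7b
Σ=2b of 2 (90bpm 2/4) — PASS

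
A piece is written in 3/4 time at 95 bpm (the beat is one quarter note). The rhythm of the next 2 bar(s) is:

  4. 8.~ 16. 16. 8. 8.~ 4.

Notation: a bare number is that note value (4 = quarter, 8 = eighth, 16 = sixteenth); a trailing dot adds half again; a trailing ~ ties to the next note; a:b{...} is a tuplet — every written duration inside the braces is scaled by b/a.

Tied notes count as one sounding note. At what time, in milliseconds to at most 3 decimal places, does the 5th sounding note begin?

note 5 onset = 15/4b = 2368.421ms

1. 0.0ms @ 0 + 947.368ms (3/2)
2. 947.368ms @ 3/2 + 710.526ms (9/8)
3. 1657.895ms @ 21/8 + 236.842ms (3/8)
4. 1894.737ms @ 3 + 473.684ms (3/4)
5. 2368.421ms @ 15/4 + 1421.053ms (9/4)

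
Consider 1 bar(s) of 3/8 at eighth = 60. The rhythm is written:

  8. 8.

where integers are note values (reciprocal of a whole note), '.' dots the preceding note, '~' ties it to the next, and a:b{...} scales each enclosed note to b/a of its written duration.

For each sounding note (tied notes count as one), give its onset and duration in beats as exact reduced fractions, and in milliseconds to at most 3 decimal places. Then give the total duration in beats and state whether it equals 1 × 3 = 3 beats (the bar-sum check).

1) 0.0ms=0b +1500.0ms=3/2b
2) 1500.0ms=3/2b +1500.0ms=3/2b
Σ=3b of 3 (60bpm 3/8) — PASS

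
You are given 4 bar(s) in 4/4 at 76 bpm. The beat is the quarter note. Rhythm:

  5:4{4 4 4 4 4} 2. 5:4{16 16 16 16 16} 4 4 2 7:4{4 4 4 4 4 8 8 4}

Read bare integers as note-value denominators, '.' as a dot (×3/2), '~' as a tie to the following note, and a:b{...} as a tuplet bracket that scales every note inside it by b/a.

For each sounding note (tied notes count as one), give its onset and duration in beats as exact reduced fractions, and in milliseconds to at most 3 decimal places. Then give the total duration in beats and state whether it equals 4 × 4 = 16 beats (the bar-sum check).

1) 0.0ms=0b +631.579ms=4/5b
2) 631.579ms=4/5b +631.579ms=4/5b
3) 1263.158ms=8/5b +631.579ms=4/5b
4) 1894.737ms=12/5b +631.579ms=4/5b
5) 2526.316ms=16/5b +631.579ms=4/5b
6) 3157.895ms=4b +2368.421ms=3b
7) 5526.316ms=7b +157.895ms=1/5b
8) 5684.211ms=36/5b +157.895ms=1/5b
9) 5842.105ms=37/5b +157.895ms=1/5b
10) 6000.0ms=38/5b +157.895ms=1/5b
11) 6157.895ms=39/5b +157.895ms=1/5b
12) 6315.789ms=8b +789.474ms=1b
13) 7105.263ms=9b +789.474ms=1b
14) 7894.737ms=10b +1578.947ms=2b
15) 9473.684ms=12b +451.128ms=4/7b
16) 9924.812ms=88/7b +451.128ms=4/7b
17) 10375.94ms=92/7b +451.128ms=4/7b
18) 10827.068ms=96/7b +451.128ms=4/7b
19) 11278.195ms=100/7b +451.128ms=4/7b
20) 11729.323ms=104/7b +225.564ms=2/7b
21) 11954.887ms=106/7b +225.564ms=2/7b
22) 12180.451ms=108/7b +451.128ms=4/7b
Σ=16b of 16 (76bpm 4/4) — PASS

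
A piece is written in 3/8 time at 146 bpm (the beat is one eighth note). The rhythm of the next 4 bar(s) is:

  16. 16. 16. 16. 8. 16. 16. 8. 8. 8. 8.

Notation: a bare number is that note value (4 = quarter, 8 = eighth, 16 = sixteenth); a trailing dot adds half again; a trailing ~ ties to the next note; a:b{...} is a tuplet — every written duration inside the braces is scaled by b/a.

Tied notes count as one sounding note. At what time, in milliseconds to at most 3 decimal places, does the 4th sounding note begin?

note 4 onset = 9/4b = 924.658ms

1. 0.0ms @ 0 + 308.219ms (3/4)
2. 308.219ms @ 3/4 + 308.219ms (3/4)
3. 616.438ms @ 3/2 + 308.219ms (3/4)
4. 924.658ms @ 9/4 + 308.219ms (3/4)
5. 1232.877ms @ 3 + 616.438ms (3/2)
6. 1849.315ms @ 9/2 + 308.219ms (3/4)
7. 2157.534ms @ 21/4 + 308.219ms (3/4)
8. 2465.753ms @ 6 + 616.438ms (3/2)
9. 3082.192ms @ 15/2 + 616.438ms (3/2)
10. 3698.63ms @ 9 + 616.438ms (3/2)
11. 4315.068ms @ 21/2 + 616.438ms (3/2)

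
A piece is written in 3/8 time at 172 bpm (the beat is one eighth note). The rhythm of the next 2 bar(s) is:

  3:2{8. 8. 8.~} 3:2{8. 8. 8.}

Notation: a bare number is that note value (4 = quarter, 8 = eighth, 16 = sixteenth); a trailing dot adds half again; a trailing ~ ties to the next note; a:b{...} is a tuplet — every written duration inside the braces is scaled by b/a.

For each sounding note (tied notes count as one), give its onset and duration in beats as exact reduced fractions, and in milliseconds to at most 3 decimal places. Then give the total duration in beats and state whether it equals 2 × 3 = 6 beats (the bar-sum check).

1) 0.0ms=0b +348.837ms=1b
2) 348.837ms=1b +348.837ms=1b
3) 697.674ms=2b +697.674ms=2b
4) 1395.349ms=4b +348.837ms=1b
5) 1744.186ms=5b +348.837ms=1b
Σ=6b of 6 (172bpm 3/8) — PASS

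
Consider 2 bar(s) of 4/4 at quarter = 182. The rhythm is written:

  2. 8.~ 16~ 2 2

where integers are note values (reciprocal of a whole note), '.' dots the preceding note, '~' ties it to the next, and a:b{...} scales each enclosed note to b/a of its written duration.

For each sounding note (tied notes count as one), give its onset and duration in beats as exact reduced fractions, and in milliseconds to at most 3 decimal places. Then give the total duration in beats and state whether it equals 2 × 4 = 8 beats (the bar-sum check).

1) 0.0ms=0b +989.011ms=3b
2) 989.011ms=3b +989.011ms=3b
3) 1978.022ms=6b +659.341ms=2b
Σ=8b of 8 (182bpm 4/4) — PASS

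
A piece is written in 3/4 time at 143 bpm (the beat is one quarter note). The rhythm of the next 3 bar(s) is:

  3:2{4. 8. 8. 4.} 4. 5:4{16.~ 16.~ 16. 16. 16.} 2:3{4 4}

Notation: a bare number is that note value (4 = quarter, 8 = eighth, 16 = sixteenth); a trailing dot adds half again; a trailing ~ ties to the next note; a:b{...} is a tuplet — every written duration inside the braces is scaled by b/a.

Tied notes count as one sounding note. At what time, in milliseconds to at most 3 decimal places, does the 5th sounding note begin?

1. 0.0ms @ 0 + 419.58ms (1)
2. 419.58ms @ 1 + 209.79ms (1/2)
3. 629.371ms @ 3/2 + 209.79ms (1/2)
4. 839.161ms @ 2 + 419.58ms (1)
5. 1258.741ms @ 3 + 629.371ms (3/2)
6. 1888.112ms @ 9/2 + 377.622ms (9/10)
7. 2265.734ms @ 27/5 + 125.874ms (3/10)
8. 2391.608ms @ 57/10 + 125.874ms (3/10)
9. 2517.483ms @ 6 + 629.371ms (3/2)
10. 3146.853ms @ 15/2 + 629.371ms (3/2)

note 5 onset = 3b = 1258.741ms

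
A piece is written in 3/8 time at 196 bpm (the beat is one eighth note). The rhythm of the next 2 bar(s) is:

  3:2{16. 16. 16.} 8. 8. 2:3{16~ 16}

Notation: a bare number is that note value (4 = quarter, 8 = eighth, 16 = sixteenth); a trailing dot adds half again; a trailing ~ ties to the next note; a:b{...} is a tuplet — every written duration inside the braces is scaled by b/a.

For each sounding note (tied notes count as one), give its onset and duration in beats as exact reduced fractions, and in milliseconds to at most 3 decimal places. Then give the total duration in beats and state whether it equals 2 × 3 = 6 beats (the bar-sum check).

1) 0.0ms=0b +153.061ms=1/2b
2) 153.061ms=1/2b +153.061ms=1/2b
3) 306.122ms=1b +153.061ms=1/2b
4) 459.184ms=3/2b +459.184ms=3/2b
5) 918.367ms=3b +459.184ms=3/2b
6) 1377.551ms=9/2b +459.184ms=3/2b
Σ=6b of 6 (196bpm 3/8) — PASS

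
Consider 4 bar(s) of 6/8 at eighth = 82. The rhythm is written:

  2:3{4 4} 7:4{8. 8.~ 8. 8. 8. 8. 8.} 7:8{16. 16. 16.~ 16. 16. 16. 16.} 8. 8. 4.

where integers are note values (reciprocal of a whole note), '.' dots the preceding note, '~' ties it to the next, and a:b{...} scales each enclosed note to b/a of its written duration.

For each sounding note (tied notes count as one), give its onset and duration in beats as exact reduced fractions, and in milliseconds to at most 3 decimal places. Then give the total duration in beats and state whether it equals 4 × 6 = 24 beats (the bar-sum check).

1) 0.0ms=0b +2195.122ms=3b
2) 2195.122ms=3b +2195.122ms=3b
3) 4390.244ms=6b +627.178ms=6/7b
4) 5017.422ms=48/7b +1254.355ms=12/7b
5) 6271.777ms=60/7b +627.178ms=6/7b
6) 6898.955ms=66/7b +627.178ms=6/7b
7) 7526.132ms=72/7b +627.178ms=6/7b
8) 8153.31ms=78/7b +627.178ms=6/7b
9) 8780.488ms=12b +627.178ms=6/7b
10) 9407.666ms=90/7b +627.178ms=6/7b
11) 10034.843ms=96/7b +1254.355ms=12/7b
12) 11289.199ms=108/7b +627.178ms=6/7b
13) 11916.376ms=114/7b +627.178ms=6/7b
14) 12543.554ms=120/7b +627.178ms=6/7b
15) 13170.732ms=18b +1097.561ms=3/2b
16) 14268.293ms=39/2b +1097.561ms=3/2b
17) 15365.854ms=21b +2195.122ms=3b
Σ=24b of 24 (82bpm 6/8) — PASS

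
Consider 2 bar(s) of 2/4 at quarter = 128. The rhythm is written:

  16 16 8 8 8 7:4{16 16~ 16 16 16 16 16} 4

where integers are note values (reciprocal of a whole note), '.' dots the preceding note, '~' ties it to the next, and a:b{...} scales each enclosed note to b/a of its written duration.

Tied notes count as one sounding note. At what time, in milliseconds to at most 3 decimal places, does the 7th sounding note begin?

1. 0.0ms @ 0 + 117.188ms (1/4)
2. 117.188ms @ 1/4 + 117.188ms (1/4)
3. 234.375ms @ 1/2 + 234.375ms (1/2)
4. 468.75ms @ 1 + 234.375ms (1/2)
5. 703.125ms @ 3/2 + 234.375ms (1/2)
6. 937.5ms @ 2 + 66.964ms (1/7)
7. 1004.464ms @ 15/7 + 133.929ms (2/7)
8. 1138.393ms @ 17/7 + 66.964ms (1/7)
9. 1205.357ms @ 18/7 + 66.964ms (1/7)
10. 1272.321ms @ 19/7 + 66.964ms (1/7)
11. 1339.286ms @ 20/7 + 66.964ms (1/7)
12. 1406.25ms @ 3 + 468.75ms (1)

note 7 onset = 15/7b = 1004.464ms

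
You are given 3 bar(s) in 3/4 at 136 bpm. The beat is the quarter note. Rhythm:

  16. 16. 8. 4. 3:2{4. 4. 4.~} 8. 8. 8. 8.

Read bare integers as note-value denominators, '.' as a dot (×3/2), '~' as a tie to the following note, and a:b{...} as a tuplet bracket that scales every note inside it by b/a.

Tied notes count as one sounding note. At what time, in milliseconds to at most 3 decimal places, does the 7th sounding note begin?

1. 0.0ms @ 0 + 165.441ms (3/8)
2. 165.441ms @ 3/8 + 165.441ms (3/8)
3. 330.882ms @ 3/4 + 330.882ms (3/4)
4. 661.765ms @ 3/2 + 661.765ms (3/2)
5. 1323.529ms @ 3 + 441.176ms (1)
6. 1764.706ms @ 4 + 441.176ms (1)
7. 2205.882ms @ 5 + 772.059ms (7/4)
8. 2977.941ms @ 27/4 + 330.882ms (3/4)
9. 3308.824ms @ 15/2 + 330.882ms (3/4)
10. 3639.706ms @ 33/4 + 330.882ms (3/4)

note 7 onset = 5b = 2205.882ms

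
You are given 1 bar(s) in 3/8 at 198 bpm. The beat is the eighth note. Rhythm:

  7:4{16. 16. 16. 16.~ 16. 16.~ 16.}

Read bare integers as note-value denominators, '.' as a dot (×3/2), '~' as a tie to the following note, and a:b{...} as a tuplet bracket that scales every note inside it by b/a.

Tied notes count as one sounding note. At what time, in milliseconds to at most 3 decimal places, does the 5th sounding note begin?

note 5 onset = 15/7b = 649.351ms

1. 0.0ms @ 0 + 129.87ms (3/7)
2. 129.87ms @ 3/7 + 129.87ms (3/7)
3. 259.74ms @ 6/7 + 129.87ms (3/7)
4. 389.61ms @ 9/7 + 259.74ms (6/7)
5. 649.351ms @ 15/7 + 259.74ms (6/7)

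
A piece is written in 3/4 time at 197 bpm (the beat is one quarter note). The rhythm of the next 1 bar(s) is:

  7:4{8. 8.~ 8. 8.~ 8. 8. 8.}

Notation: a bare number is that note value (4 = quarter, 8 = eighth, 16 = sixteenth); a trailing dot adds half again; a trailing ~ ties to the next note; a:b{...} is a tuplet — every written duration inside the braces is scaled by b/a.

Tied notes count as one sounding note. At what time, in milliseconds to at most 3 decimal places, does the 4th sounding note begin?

1. 0.0ms @ 0 + 130.529ms (3/7)
2. 130.529ms @ 3/7 + 261.059ms (6/7)
3. 391.588ms @ 9/7 + 261.059ms (6/7)
4. 652.647ms @ 15/7 + 130.529ms (3/7)
5. 783.176ms @ 18/7 + 130.529ms (3/7)

note 4 onset = 15/7b = 652.647ms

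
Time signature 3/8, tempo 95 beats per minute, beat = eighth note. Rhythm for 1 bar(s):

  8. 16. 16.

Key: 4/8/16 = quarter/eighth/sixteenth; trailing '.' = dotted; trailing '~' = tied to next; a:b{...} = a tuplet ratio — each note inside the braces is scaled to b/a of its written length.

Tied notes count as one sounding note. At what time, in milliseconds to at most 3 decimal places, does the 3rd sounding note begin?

1. 0.0ms @ 0 + 947.368ms (3/2)
2. 947.368ms @ 3/2 + 473.684ms (3/4)
3. 1421.053ms @ 9/4 + 473.684ms (3/4)

note 3 onset = 9/4b = 1421.053ms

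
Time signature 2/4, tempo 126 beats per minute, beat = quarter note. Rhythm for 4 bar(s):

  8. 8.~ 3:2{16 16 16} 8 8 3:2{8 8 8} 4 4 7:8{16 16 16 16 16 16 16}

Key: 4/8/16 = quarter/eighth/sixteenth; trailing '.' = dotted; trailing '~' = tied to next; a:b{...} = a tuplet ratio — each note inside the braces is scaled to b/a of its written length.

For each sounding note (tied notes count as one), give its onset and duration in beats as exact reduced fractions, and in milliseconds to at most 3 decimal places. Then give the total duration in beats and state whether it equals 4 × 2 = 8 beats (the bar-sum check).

1) 0.0ms=0b +357.143ms=3/4b
2) 357.143ms=3/4b +436.508ms=11/12b
3) 793.651ms=5/3b +79.365ms=1/6b
4) 873.016ms=11/6b +79.365ms=1/6b
5) 952.381ms=2b +238.095ms=1/2b
6) 1190.476ms=5/2b +238.095ms=1/2b
7) 1428.571ms=3b +158.73ms=1/3b
8) 1587.302ms=10/3b +158.73ms=1/3b
9) 1746.032ms=11/3b +158.73ms=1/3b
10) 1904.762ms=4b +476.19ms=1b
11) 2380.952ms=5b +476.19ms=1b
12) 2857.143ms=6b +136.054ms=2/7b
13) 2993.197ms=44/7b +136.054ms=2/7b
14) 3129.252ms=46/7b +136.054ms=2/7b
15) 3265.306ms=48/7b +136.054ms=2/7b
16) 3401.361ms=50/7b +136.054ms=2/7b
17) 3537.415ms=52/7b +136.054ms=2/7b
18) 3673.469ms=54/7b +136.054ms=2/7b
Σ=8b of 8 (126bpm 2/4) — PASS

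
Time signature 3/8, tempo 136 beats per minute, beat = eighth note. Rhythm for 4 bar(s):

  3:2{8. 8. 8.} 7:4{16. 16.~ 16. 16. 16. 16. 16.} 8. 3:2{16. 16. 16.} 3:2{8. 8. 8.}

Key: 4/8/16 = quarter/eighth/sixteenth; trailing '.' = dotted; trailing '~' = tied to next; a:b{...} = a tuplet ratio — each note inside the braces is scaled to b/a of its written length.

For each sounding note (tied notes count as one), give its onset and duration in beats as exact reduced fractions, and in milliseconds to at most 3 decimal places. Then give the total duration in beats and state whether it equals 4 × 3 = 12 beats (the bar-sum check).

1) 0.0ms=0b +441.176ms=1b
2) 441.176ms=1b +441.176ms=1b
3) 882.353ms=2b +441.176ms=1b
4) 1323.529ms=3b +189.076ms=3/7b
5) 1512.605ms=24/7b +378.151ms=6/7b
6) 1890.756ms=30/7b +189.076ms=3/7b
7) 2079.832ms=33/7b +189.076ms=3/7b
8) 2268.908ms=36/7b +189.076ms=3/7b
9) 2457.983ms=39/7b +189.076ms=3/7b
10) 2647.059ms=6b +661.765ms=3/2b
11) 3308.824ms=15/2b +220.588ms=1/2b
12) 3529.412ms=8b +220.588ms=1/2b
13) 3750.0ms=17/2b +220.588ms=1/2b
14) 3970.588ms=9b +441.176ms=1b
15) 4411.765ms=10b +441.176ms=1b
16) 4852.941ms=11b +441.176ms=1b
Σ=12b of 12 (136bpm 3/8) — PASS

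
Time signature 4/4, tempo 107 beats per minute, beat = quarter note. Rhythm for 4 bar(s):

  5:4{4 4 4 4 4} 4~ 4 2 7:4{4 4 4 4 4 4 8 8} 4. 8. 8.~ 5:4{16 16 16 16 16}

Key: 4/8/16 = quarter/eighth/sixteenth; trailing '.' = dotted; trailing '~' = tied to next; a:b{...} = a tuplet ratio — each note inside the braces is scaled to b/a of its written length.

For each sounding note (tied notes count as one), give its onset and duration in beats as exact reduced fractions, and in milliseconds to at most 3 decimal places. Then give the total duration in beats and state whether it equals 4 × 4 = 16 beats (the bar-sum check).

1) 0.0ms=0b +448.598ms=4/5b
2) 448.598ms=4/5b +448.598ms=4/5b
3) 897.196ms=8/5b +448.598ms=4/5b
4) 1345.794ms=12/5b +448.598ms=4/5b
5) 1794.393ms=16/5b +448.598ms=4/5b
6) 2242.991ms=4b +1121.495ms=2b
7) 3364.486ms=6b +1121.495ms=2b
8) 4485.981ms=8b +320.427ms=4/7b
9) 4806.409ms=60/7b +320.427ms=4/7b
10) 5126.836ms=64/7b +320.427ms=4/7b
11) 5447.263ms=68/7b +320.427ms=4/7b
12) 5767.69ms=72/7b +320.427ms=4/7b
13) 6088.117ms=76/7b +320.427ms=4/7b
14) 6408.545ms=80/7b +160.214ms=2/7b
15) 6568.758ms=82/7b +160.214ms=2/7b
16) 6728.972ms=12b +841.121ms=3/2b
17) 7570.093ms=27/2b +420.561ms=3/4b
18) 7990.654ms=57/4b +532.71ms=19/20b
19) 8523.364ms=76/5b +112.15ms=1/5b
20) 8635.514ms=77/5b +112.15ms=1/5b
21) 8747.664ms=78/5b +112.15ms=1/5b
22) 8859.813ms=79/5b +112.15ms=1/5b
Σ=16b of 16 (107bpm 4/4) — PASS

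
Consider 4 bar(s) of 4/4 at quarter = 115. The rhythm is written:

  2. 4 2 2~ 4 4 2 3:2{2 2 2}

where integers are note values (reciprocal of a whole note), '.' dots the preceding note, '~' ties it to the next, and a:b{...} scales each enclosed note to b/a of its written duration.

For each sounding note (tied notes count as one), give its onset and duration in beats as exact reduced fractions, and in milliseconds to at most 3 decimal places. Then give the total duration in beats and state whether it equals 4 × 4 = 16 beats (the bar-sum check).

1) 0.0ms=0b +1565.217ms=3b
2) 1565.217ms=3b +521.739ms=1b
3) 2086.957ms=4b +1043.478ms=2b
4) 3130.435ms=6b +1565.217ms=3b
5) 4695.652ms=9b +521.739ms=1b
6) 5217.391ms=10b +1043.478ms=2b
7) 6260.87ms=12b +695.652ms=4/3b
8) 6956.522ms=40/3b +695.652ms=4/3b
9) 7652.174ms=44/3b +695.652ms=4/3b
Σ=16b of 16 (115bpm 4/4) — PASS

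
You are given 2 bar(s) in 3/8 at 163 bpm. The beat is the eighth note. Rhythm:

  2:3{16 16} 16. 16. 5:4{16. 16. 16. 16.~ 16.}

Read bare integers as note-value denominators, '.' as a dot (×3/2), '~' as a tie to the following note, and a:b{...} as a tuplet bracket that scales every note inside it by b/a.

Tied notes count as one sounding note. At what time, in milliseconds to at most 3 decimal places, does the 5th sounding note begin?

1. 0.0ms @ 0 + 276.074ms (3/4)
2. 276.074ms @ 3/4 + 276.074ms (3/4)
3. 552.147ms @ 3/2 + 276.074ms (3/4)
4. 828.221ms @ 9/4 + 276.074ms (3/4)
5. 1104.294ms @ 3 + 220.859ms (3/5)
6. 1325.153ms @ 18/5 + 220.859ms (3/5)
7. 1546.012ms @ 21/5 + 220.859ms (3/5)
8. 1766.871ms @ 24/5 + 441.718ms (6/5)

note 5 onset = 3b = 1104.294ms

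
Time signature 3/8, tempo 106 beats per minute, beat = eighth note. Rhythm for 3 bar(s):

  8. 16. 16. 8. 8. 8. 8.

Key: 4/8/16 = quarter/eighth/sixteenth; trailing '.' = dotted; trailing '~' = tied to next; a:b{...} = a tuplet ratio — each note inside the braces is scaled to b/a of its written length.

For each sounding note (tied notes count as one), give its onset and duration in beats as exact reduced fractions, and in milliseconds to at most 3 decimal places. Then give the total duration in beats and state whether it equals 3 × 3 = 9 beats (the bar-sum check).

1) 0.0ms=0b +849.057ms=3/2b
2) 849.057ms=3/2b +424.528ms=3/4b
3) 1273.585ms=9/4b +424.528ms=3/4b
4) 1698.113ms=3b +849.057ms=3/2b
5) 2547.17ms=9/2b +849.057ms=3/2b
6) 3396.226ms=6b +849.057ms=3/2b
7) 4245.283ms=15/2b +849.057ms=3/2b
Σ=9b of 9 (106bpm 3/8) — PASS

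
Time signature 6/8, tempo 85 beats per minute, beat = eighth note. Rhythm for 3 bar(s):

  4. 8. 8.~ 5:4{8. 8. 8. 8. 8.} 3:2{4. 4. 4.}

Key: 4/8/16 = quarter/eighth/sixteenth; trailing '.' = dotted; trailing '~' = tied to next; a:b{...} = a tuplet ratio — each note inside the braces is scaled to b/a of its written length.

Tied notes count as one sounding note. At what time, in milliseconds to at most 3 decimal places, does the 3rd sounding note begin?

note 3 onset = 9/2b = 3176.471ms

1. 0.0ms @ 0 + 2117.647ms (3)
2. 2117.647ms @ 3 + 1058.824ms (3/2)
3. 3176.471ms @ 9/2 + 1905.882ms (27/10)
4. 5082.353ms @ 36/5 + 847.059ms (6/5)
5. 5929.412ms @ 42/5 + 847.059ms (6/5)
6. 6776.471ms @ 48/5 + 847.059ms (6/5)
7. 7623.529ms @ 54/5 + 847.059ms (6/5)
8. 8470.588ms @ 12 + 1411.765ms (2)
9. 9882.353ms @ 14 + 1411.765ms (2)
10. 11294.118ms @ 16 + 1411.765ms (2)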